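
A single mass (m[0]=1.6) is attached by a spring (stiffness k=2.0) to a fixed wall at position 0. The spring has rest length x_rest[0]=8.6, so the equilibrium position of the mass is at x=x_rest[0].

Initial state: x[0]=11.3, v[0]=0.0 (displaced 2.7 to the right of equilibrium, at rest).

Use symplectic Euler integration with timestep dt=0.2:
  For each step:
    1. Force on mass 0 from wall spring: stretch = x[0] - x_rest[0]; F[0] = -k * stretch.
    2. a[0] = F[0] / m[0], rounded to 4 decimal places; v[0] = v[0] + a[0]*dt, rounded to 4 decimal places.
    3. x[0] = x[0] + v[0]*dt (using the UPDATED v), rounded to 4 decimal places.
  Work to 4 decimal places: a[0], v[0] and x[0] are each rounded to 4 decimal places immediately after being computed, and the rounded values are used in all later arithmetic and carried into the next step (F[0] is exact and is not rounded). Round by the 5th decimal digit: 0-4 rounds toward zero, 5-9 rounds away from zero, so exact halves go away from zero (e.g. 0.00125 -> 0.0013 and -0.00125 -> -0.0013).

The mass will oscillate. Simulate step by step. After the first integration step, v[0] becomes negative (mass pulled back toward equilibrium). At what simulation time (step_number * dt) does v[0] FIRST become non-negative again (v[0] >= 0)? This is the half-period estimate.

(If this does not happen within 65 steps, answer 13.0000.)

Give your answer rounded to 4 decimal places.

Step 0: x=[11.3000] v=[0.0000]
Step 1: x=[11.1650] v=[-0.6750]
Step 2: x=[10.9017] v=[-1.3163]
Step 3: x=[10.5234] v=[-1.8917]
Step 4: x=[10.0489] v=[-2.3726]
Step 5: x=[9.5019] v=[-2.7348]
Step 6: x=[8.9098] v=[-2.9603]
Step 7: x=[8.3022] v=[-3.0378]
Step 8: x=[7.7095] v=[-2.9633]
Step 9: x=[7.1614] v=[-2.7407]
Step 10: x=[6.6852] v=[-2.3810]
Step 11: x=[6.3047] v=[-1.9023]
Step 12: x=[6.0390] v=[-1.3285]
Step 13: x=[5.9014] v=[-0.6882]
Step 14: x=[5.8987] v=[-0.0135]
Step 15: x=[6.0311] v=[0.6618]
First v>=0 after going negative at step 15, time=3.0000

Answer: 3.0000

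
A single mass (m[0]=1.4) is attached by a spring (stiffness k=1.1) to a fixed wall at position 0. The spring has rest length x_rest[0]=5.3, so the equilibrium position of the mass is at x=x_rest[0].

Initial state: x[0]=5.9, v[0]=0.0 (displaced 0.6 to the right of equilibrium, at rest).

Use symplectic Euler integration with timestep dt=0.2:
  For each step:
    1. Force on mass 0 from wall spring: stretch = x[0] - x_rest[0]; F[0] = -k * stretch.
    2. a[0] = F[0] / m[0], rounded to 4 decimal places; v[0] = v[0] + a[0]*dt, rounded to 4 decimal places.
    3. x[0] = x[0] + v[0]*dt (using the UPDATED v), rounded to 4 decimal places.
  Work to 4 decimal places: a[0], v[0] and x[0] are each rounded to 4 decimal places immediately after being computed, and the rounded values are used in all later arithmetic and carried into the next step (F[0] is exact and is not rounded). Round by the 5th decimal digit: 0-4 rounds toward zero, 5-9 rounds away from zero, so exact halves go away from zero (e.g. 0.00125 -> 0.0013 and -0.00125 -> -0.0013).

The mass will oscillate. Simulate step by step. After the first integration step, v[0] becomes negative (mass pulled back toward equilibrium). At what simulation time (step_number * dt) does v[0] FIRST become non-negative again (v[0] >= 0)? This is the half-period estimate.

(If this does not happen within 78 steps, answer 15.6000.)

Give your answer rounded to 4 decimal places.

Answer: 3.6000

Derivation:
Step 0: x=[5.9000] v=[0.0000]
Step 1: x=[5.8811] v=[-0.0943]
Step 2: x=[5.8440] v=[-0.1856]
Step 3: x=[5.7898] v=[-0.2711]
Step 4: x=[5.7202] v=[-0.3481]
Step 5: x=[5.6374] v=[-0.4141]
Step 6: x=[5.5440] v=[-0.4671]
Step 7: x=[5.4429] v=[-0.5054]
Step 8: x=[5.3373] v=[-0.5279]
Step 9: x=[5.2305] v=[-0.5338]
Step 10: x=[5.1259] v=[-0.5229]
Step 11: x=[5.0268] v=[-0.4955]
Step 12: x=[4.9363] v=[-0.4526]
Step 13: x=[4.8572] v=[-0.3954]
Step 14: x=[4.7920] v=[-0.3258]
Step 15: x=[4.7428] v=[-0.2460]
Step 16: x=[4.7111] v=[-0.1584]
Step 17: x=[4.6979] v=[-0.0659]
Step 18: x=[4.7036] v=[0.0287]
First v>=0 after going negative at step 18, time=3.6000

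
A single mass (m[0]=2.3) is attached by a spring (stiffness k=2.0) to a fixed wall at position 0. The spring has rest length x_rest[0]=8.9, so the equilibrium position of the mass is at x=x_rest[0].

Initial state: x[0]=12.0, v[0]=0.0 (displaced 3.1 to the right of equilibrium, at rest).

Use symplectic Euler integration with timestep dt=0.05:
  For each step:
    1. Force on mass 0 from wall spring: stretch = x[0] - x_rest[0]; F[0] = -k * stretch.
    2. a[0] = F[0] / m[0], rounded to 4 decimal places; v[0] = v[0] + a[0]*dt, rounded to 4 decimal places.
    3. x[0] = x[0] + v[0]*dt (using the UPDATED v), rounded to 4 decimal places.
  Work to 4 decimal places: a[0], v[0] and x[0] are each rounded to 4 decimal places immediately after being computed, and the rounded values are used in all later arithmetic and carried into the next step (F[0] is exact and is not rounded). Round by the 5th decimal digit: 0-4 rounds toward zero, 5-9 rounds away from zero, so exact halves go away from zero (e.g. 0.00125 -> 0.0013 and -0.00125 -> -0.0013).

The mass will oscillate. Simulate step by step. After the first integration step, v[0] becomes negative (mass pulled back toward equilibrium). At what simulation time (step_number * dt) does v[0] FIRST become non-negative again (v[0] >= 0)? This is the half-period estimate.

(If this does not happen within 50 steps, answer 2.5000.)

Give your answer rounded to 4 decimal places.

Step 0: x=[12.0000] v=[0.0000]
Step 1: x=[11.9933] v=[-0.1348]
Step 2: x=[11.9798] v=[-0.2693]
Step 3: x=[11.9596] v=[-0.4032]
Step 4: x=[11.9328] v=[-0.5362]
Step 5: x=[11.8994] v=[-0.6681]
Step 6: x=[11.8595] v=[-0.7985]
Step 7: x=[11.8131] v=[-0.9272]
Step 8: x=[11.7604] v=[-1.0539]
Step 9: x=[11.7015] v=[-1.1783]
Step 10: x=[11.6365] v=[-1.3001]
Step 11: x=[11.5655] v=[-1.4191]
Step 12: x=[11.4888] v=[-1.5350]
Step 13: x=[11.4064] v=[-1.6476]
Step 14: x=[11.3186] v=[-1.7566]
Step 15: x=[11.2255] v=[-1.8618]
Step 16: x=[11.1274] v=[-1.9629]
Step 17: x=[11.0244] v=[-2.0597]
Step 18: x=[10.9168] v=[-2.1521]
Step 19: x=[10.8048] v=[-2.2398]
Step 20: x=[10.6887] v=[-2.3226]
Step 21: x=[10.5687] v=[-2.4004]
Step 22: x=[10.4451] v=[-2.4730]
Step 23: x=[10.3181] v=[-2.5402]
Step 24: x=[10.1880] v=[-2.6019]
Step 25: x=[10.0551] v=[-2.6579]
Step 26: x=[9.9197] v=[-2.7081]
Step 27: x=[9.7821] v=[-2.7524]
Step 28: x=[9.6426] v=[-2.7908]
Step 29: x=[9.5014] v=[-2.8231]
Step 30: x=[9.3589] v=[-2.8493]
Step 31: x=[9.2154] v=[-2.8693]
Step 32: x=[9.0713] v=[-2.8830]
Step 33: x=[8.9268] v=[-2.8905]
Step 34: x=[8.7822] v=[-2.8917]
Step 35: x=[8.6379] v=[-2.8866]
Step 36: x=[8.4941] v=[-2.8752]
Step 37: x=[8.3512] v=[-2.8576]
Step 38: x=[8.2095] v=[-2.8337]
Step 39: x=[8.0693] v=[-2.8037]
Step 40: x=[7.9309] v=[-2.7676]
Step 41: x=[7.7946] v=[-2.7255]
Step 42: x=[7.6607] v=[-2.6774]
Step 43: x=[7.5295] v=[-2.6235]
Step 44: x=[7.4013] v=[-2.5639]
Step 45: x=[7.2764] v=[-2.4987]
Step 46: x=[7.1550] v=[-2.4281]
Step 47: x=[7.0374] v=[-2.3522]
Step 48: x=[6.9238] v=[-2.2712]
Step 49: x=[6.8145] v=[-2.1853]
Step 50: x=[6.7098] v=[-2.0946]
v[0] did not become non-negative within 50 steps; using fallback time=2.5000

Answer: 2.5000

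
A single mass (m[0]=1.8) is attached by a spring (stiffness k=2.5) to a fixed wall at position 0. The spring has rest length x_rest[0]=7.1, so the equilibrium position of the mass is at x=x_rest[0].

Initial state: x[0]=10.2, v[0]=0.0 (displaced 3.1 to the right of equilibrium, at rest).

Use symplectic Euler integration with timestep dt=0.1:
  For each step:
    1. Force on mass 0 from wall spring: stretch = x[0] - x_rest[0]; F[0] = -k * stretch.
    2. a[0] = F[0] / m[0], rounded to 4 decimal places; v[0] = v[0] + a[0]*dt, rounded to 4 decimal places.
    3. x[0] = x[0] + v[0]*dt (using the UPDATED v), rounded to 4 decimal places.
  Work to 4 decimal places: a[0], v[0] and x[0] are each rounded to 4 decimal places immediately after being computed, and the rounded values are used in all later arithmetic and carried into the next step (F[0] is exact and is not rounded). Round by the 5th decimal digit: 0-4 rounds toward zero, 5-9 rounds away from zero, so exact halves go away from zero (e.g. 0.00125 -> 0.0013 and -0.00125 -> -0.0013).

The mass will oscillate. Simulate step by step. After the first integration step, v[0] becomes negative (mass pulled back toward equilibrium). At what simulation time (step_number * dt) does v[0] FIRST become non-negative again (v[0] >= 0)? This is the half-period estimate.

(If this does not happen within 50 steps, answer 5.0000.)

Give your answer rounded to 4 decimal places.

Answer: 2.7000

Derivation:
Step 0: x=[10.2000] v=[0.0000]
Step 1: x=[10.1569] v=[-0.4306]
Step 2: x=[10.0714] v=[-0.8552]
Step 3: x=[9.9446] v=[-1.2679]
Step 4: x=[9.7783] v=[-1.6630]
Step 5: x=[9.5748] v=[-2.0350]
Step 6: x=[9.3369] v=[-2.3787]
Step 7: x=[9.0680] v=[-2.6894]
Step 8: x=[8.7717] v=[-2.9627]
Step 9: x=[8.4522] v=[-3.1949]
Step 10: x=[8.1139] v=[-3.3827]
Step 11: x=[7.7616] v=[-3.5235]
Step 12: x=[7.4001] v=[-3.6154]
Step 13: x=[7.0344] v=[-3.6571]
Step 14: x=[6.6696] v=[-3.6480]
Step 15: x=[6.3108] v=[-3.5882]
Step 16: x=[5.9629] v=[-3.4786]
Step 17: x=[5.6308] v=[-3.3207]
Step 18: x=[5.3191] v=[-3.1166]
Step 19: x=[5.0322] v=[-2.8693]
Step 20: x=[4.7740] v=[-2.5821]
Step 21: x=[4.5481] v=[-2.2590]
Step 22: x=[4.3576] v=[-1.9046]
Step 23: x=[4.2052] v=[-1.5237]
Step 24: x=[4.0930] v=[-1.1216]
Step 25: x=[4.0226] v=[-0.7040]
Step 26: x=[3.9949] v=[-0.2766]
Step 27: x=[4.0104] v=[0.1547]
First v>=0 after going negative at step 27, time=2.7000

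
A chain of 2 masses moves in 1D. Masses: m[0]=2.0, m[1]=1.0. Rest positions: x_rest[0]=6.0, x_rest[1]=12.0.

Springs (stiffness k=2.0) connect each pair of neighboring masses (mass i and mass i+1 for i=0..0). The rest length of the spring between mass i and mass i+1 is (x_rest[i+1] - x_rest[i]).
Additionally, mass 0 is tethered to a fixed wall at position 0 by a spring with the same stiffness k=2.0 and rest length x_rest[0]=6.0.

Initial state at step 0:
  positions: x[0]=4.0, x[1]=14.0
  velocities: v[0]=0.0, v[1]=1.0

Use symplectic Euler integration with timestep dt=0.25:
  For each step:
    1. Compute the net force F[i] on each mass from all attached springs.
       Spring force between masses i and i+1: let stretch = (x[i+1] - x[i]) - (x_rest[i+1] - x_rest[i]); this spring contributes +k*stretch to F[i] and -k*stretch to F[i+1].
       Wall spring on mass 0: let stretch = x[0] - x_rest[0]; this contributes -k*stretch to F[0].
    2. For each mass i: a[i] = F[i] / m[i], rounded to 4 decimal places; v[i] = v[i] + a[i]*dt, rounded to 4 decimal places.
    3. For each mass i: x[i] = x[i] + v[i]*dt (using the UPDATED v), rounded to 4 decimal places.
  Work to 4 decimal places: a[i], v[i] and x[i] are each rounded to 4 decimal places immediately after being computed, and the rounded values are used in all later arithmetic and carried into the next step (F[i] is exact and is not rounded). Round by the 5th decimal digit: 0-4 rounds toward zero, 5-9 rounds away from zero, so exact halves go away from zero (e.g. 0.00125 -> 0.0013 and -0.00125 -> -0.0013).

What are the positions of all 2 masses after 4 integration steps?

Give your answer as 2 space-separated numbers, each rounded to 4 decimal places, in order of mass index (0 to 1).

Step 0: x=[4.0000 14.0000] v=[0.0000 1.0000]
Step 1: x=[4.3750 13.7500] v=[1.5000 -1.0000]
Step 2: x=[5.0625 13.0781] v=[2.7500 -2.6875]
Step 3: x=[5.9346 12.1543] v=[3.4883 -3.6953]
Step 4: x=[6.8245 11.2030] v=[3.5596 -3.8052]

Answer: 6.8245 11.2030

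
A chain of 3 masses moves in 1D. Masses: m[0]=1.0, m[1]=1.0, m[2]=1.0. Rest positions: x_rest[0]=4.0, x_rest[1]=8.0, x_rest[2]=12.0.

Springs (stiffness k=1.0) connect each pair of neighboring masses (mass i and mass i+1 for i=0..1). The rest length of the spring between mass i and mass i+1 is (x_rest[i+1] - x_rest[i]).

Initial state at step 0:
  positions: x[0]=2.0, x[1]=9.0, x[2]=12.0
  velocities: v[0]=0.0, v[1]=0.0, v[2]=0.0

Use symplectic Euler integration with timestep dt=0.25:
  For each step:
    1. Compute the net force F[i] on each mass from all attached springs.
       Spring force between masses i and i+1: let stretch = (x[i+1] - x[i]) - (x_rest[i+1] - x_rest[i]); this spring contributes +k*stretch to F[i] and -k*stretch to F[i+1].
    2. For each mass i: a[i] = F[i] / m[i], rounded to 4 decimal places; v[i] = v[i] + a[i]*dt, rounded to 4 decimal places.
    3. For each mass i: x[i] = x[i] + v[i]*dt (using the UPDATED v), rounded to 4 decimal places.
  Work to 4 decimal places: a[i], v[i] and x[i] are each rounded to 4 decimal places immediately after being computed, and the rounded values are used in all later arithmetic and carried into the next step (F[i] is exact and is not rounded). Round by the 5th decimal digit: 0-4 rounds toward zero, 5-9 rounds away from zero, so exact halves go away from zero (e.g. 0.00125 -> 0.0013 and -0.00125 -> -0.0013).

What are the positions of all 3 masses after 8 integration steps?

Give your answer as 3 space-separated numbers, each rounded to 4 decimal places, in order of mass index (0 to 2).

Answer: 4.7775 6.5157 11.7070

Derivation:
Step 0: x=[2.0000 9.0000 12.0000] v=[0.0000 0.0000 0.0000]
Step 1: x=[2.1875 8.7500 12.0625] v=[0.7500 -1.0000 0.2500]
Step 2: x=[2.5352 8.2969 12.1680] v=[1.3906 -1.8125 0.4219]
Step 3: x=[2.9930 7.7256 12.2815] v=[1.8310 -2.2852 0.4541]
Step 4: x=[3.4966 7.1433 12.3603] v=[2.0142 -2.3294 0.3151]
Step 5: x=[3.9781 6.6591 12.3630] v=[1.9259 -1.9368 0.0109]
Step 6: x=[4.3772 6.3638 12.2592] v=[1.5962 -1.1811 -0.4151]
Step 7: x=[4.6504 6.3128 12.0370] v=[1.0929 -0.2039 -0.8890]
Step 8: x=[4.7775 6.5157 11.7070] v=[0.5085 0.8116 -1.3201]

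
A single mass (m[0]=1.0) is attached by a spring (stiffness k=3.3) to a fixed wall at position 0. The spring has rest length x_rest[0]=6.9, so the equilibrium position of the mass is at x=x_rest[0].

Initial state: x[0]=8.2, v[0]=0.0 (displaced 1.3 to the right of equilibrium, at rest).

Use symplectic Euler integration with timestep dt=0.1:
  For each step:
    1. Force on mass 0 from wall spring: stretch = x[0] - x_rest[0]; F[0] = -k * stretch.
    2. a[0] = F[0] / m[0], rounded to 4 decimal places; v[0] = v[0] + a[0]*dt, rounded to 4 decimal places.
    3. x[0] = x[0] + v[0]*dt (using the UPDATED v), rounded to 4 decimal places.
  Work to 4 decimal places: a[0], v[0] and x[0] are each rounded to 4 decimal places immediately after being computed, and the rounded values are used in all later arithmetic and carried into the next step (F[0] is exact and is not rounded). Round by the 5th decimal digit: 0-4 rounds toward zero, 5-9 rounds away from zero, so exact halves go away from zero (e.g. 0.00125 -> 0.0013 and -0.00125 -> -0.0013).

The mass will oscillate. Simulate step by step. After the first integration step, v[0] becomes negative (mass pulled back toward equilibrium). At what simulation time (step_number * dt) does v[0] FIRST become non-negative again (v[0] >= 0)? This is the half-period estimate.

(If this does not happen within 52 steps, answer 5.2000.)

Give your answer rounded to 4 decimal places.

Step 0: x=[8.2000] v=[0.0000]
Step 1: x=[8.1571] v=[-0.4290]
Step 2: x=[8.0727] v=[-0.8438]
Step 3: x=[7.9496] v=[-1.2308]
Step 4: x=[7.7919] v=[-1.5772]
Step 5: x=[7.6048] v=[-1.8715]
Step 6: x=[7.3944] v=[-2.1041]
Step 7: x=[7.1677] v=[-2.2673]
Step 8: x=[6.9321] v=[-2.3556]
Step 9: x=[6.6955] v=[-2.3662]
Step 10: x=[6.4656] v=[-2.2987]
Step 11: x=[6.2501] v=[-2.1554]
Step 12: x=[6.0560] v=[-1.9409]
Step 13: x=[5.8898] v=[-1.6624]
Step 14: x=[5.7569] v=[-1.3290]
Step 15: x=[5.6617] v=[-0.9518]
Step 16: x=[5.6074] v=[-0.5432]
Step 17: x=[5.5957] v=[-0.1166]
Step 18: x=[5.6271] v=[0.3138]
First v>=0 after going negative at step 18, time=1.8000

Answer: 1.8000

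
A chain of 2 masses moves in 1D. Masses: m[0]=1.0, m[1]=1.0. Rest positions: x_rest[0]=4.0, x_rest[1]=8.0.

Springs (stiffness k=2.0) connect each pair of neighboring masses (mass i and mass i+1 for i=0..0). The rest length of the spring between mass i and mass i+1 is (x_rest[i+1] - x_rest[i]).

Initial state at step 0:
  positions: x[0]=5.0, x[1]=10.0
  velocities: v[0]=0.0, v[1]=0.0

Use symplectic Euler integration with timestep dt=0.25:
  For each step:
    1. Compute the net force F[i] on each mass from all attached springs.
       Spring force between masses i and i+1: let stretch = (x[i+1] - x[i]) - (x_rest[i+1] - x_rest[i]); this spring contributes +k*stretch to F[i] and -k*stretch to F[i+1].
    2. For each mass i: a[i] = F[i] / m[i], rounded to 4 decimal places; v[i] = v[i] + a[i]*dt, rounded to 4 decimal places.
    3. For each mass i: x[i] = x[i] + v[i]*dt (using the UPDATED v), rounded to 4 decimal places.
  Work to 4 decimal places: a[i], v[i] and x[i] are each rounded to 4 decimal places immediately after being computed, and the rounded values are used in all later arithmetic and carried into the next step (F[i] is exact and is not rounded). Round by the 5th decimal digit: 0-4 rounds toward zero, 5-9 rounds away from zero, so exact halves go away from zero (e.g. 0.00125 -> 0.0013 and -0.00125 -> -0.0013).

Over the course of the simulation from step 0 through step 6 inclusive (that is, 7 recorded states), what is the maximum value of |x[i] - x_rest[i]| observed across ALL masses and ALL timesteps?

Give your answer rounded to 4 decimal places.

Answer: 2.0113

Derivation:
Step 0: x=[5.0000 10.0000] v=[0.0000 0.0000]
Step 1: x=[5.1250 9.8750] v=[0.5000 -0.5000]
Step 2: x=[5.3438 9.6563] v=[0.8750 -0.8750]
Step 3: x=[5.6016 9.3985] v=[1.0313 -1.0313]
Step 4: x=[5.8341 9.1661] v=[0.9298 -0.9298]
Step 5: x=[5.9831 9.0172] v=[0.5958 -0.5958]
Step 6: x=[6.0113 8.9890] v=[0.1129 -0.1129]
Max displacement = 2.0113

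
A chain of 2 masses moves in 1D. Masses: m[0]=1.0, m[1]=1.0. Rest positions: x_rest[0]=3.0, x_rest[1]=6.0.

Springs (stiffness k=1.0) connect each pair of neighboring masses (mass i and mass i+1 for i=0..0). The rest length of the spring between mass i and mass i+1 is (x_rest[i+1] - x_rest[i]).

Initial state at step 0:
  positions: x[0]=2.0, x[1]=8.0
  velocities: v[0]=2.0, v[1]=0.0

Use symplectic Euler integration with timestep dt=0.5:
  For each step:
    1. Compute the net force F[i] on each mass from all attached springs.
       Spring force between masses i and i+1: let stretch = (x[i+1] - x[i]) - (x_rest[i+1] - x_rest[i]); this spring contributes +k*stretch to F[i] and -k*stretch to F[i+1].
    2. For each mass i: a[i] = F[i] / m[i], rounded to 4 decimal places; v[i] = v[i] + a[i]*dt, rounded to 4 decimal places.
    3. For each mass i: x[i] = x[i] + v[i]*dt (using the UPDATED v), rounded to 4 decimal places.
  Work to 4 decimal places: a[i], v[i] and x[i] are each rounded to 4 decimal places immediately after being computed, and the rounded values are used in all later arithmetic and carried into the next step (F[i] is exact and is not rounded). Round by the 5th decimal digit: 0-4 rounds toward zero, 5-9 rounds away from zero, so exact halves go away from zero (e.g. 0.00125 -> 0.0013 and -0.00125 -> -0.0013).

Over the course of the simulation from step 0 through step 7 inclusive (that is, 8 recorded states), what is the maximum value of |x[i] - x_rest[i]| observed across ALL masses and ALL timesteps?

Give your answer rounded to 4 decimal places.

Answer: 5.7541

Derivation:
Step 0: x=[2.0000 8.0000] v=[2.0000 0.0000]
Step 1: x=[3.7500 7.2500] v=[3.5000 -1.5000]
Step 2: x=[5.6250 6.3750] v=[3.7500 -1.7500]
Step 3: x=[6.9375 6.0625] v=[2.6250 -0.6250]
Step 4: x=[7.2813 6.7188] v=[0.6875 1.3125]
Step 5: x=[6.7344 8.2657] v=[-1.0938 3.0938]
Step 6: x=[5.8203 10.1798] v=[-1.8282 3.8282]
Step 7: x=[5.2461 11.7541] v=[-1.1485 3.1485]
Max displacement = 5.7541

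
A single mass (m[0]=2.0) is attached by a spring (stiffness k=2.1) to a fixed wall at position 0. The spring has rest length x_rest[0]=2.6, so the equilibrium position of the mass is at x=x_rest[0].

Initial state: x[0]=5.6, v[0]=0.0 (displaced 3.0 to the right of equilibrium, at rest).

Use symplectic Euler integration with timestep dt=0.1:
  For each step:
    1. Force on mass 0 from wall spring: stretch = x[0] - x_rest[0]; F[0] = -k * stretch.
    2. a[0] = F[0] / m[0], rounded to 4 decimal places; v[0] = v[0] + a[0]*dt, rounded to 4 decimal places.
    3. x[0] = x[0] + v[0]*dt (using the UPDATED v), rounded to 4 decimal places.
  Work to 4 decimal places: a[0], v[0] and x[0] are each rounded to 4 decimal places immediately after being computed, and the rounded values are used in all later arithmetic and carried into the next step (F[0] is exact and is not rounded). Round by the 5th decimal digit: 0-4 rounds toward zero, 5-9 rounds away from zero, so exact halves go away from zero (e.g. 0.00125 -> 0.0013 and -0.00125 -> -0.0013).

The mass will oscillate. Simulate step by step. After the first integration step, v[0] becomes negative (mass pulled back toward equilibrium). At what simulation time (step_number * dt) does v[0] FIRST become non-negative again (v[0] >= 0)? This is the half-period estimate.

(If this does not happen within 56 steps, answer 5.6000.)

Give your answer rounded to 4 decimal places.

Step 0: x=[5.6000] v=[0.0000]
Step 1: x=[5.5685] v=[-0.3150]
Step 2: x=[5.5058] v=[-0.6267]
Step 3: x=[5.4126] v=[-0.9318]
Step 4: x=[5.2899] v=[-1.2271]
Step 5: x=[5.1390] v=[-1.5095]
Step 6: x=[4.9614] v=[-1.7761]
Step 7: x=[4.7590] v=[-2.0241]
Step 8: x=[4.5339] v=[-2.2508]
Step 9: x=[4.2885] v=[-2.4539]
Step 10: x=[4.0254] v=[-2.6312]
Step 11: x=[3.7473] v=[-2.7809]
Step 12: x=[3.4572] v=[-2.9014]
Step 13: x=[3.1581] v=[-2.9914]
Step 14: x=[2.8531] v=[-3.0500]
Step 15: x=[2.5454] v=[-3.0766]
Step 16: x=[2.2383] v=[-3.0709]
Step 17: x=[1.9350] v=[-3.0329]
Step 18: x=[1.6387] v=[-2.9631]
Step 19: x=[1.3525] v=[-2.8622]
Step 20: x=[1.0794] v=[-2.7312]
Step 21: x=[0.8223] v=[-2.5715]
Step 22: x=[0.5838] v=[-2.3848]
Step 23: x=[0.3665] v=[-2.1731]
Step 24: x=[0.1726] v=[-1.9386]
Step 25: x=[0.0042] v=[-1.6837]
Step 26: x=[-0.1369] v=[-1.4111]
Step 27: x=[-0.2493] v=[-1.1237]
Step 28: x=[-0.3318] v=[-0.8245]
Step 29: x=[-0.3835] v=[-0.5167]
Step 30: x=[-0.4038] v=[-0.2034]
Step 31: x=[-0.3926] v=[0.1120]
First v>=0 after going negative at step 31, time=3.1000

Answer: 3.1000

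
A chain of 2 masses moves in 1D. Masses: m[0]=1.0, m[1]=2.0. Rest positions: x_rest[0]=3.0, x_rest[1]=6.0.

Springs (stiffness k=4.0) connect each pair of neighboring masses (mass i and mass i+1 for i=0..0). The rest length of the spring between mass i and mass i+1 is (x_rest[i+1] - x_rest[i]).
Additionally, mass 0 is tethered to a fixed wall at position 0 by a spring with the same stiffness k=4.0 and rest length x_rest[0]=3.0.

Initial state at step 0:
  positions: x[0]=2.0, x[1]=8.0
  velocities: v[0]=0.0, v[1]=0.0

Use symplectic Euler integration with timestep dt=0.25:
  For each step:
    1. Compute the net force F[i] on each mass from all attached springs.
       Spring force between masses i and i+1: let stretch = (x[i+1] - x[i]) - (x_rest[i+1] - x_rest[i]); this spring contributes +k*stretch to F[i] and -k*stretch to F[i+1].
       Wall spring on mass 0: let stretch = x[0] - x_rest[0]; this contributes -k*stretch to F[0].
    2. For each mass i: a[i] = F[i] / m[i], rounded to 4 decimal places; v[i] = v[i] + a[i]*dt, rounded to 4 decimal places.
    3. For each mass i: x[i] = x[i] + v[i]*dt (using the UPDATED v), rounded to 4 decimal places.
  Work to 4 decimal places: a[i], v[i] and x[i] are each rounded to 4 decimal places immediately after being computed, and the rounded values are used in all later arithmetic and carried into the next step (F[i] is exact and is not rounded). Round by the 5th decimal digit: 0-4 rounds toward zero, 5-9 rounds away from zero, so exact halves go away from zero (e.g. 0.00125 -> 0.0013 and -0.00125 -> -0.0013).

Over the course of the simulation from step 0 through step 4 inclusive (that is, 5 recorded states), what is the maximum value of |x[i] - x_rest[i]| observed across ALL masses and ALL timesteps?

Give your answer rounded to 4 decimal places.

Answer: 2.3711

Derivation:
Step 0: x=[2.0000 8.0000] v=[0.0000 0.0000]
Step 1: x=[3.0000 7.6250] v=[4.0000 -1.5000]
Step 2: x=[4.4063 7.0469] v=[5.6250 -2.3125]
Step 3: x=[5.3711 6.5137] v=[3.8593 -2.1328]
Step 4: x=[5.2788 6.2127] v=[-0.3692 -1.2041]
Max displacement = 2.3711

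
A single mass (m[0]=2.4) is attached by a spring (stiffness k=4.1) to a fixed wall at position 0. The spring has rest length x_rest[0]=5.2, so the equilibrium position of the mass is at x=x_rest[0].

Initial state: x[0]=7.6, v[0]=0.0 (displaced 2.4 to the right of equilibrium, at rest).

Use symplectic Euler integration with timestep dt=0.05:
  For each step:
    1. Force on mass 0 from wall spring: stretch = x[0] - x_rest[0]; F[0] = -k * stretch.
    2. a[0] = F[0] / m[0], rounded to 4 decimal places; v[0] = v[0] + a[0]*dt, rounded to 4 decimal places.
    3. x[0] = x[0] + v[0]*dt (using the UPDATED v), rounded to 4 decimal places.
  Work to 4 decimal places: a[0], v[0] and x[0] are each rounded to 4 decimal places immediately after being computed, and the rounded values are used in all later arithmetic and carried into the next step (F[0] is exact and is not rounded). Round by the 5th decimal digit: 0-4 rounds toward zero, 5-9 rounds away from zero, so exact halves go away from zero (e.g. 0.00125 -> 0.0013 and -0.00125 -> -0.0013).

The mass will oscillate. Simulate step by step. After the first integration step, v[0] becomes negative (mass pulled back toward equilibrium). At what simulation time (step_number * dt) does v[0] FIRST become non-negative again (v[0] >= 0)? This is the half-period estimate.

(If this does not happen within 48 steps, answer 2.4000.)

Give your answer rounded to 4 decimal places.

Step 0: x=[7.6000] v=[0.0000]
Step 1: x=[7.5898] v=[-0.2050]
Step 2: x=[7.5693] v=[-0.4091]
Step 3: x=[7.5387] v=[-0.6115]
Step 4: x=[7.4981] v=[-0.8113]
Step 5: x=[7.4477] v=[-1.0076]
Step 6: x=[7.3877] v=[-1.1996]
Step 7: x=[7.3184] v=[-1.3865]
Step 8: x=[7.2400] v=[-1.5674]
Step 9: x=[7.1529] v=[-1.7417]
Step 10: x=[7.0575] v=[-1.9085]
Step 11: x=[6.9541] v=[-2.0672]
Step 12: x=[6.8433] v=[-2.2170]
Step 13: x=[6.7254] v=[-2.3574]
Step 14: x=[6.6010] v=[-2.4877]
Step 15: x=[6.4706] v=[-2.6074]
Step 16: x=[6.3348] v=[-2.7159]
Step 17: x=[6.1942] v=[-2.8128]
Step 18: x=[6.0493] v=[-2.8977]
Step 19: x=[5.9008] v=[-2.9702]
Step 20: x=[5.7493] v=[-3.0301]
Step 21: x=[5.5955] v=[-3.0770]
Step 22: x=[5.4400] v=[-3.1108]
Step 23: x=[5.2834] v=[-3.1313]
Step 24: x=[5.1265] v=[-3.1384]
Step 25: x=[4.9699] v=[-3.1321]
Step 26: x=[4.8143] v=[-3.1124]
Step 27: x=[4.6603] v=[-3.0795]
Step 28: x=[4.5086] v=[-3.0334]
Step 29: x=[4.3599] v=[-2.9743]
Step 30: x=[4.2148] v=[-2.9025]
Step 31: x=[4.0739] v=[-2.8183]
Step 32: x=[3.9378] v=[-2.7221]
Step 33: x=[3.8071] v=[-2.6143]
Step 34: x=[3.6823] v=[-2.4953]
Step 35: x=[3.5640] v=[-2.3657]
Step 36: x=[3.4527] v=[-2.2260]
Step 37: x=[3.3489] v=[-2.0768]
Step 38: x=[3.2530] v=[-1.9187]
Step 39: x=[3.1654] v=[-1.7524]
Step 40: x=[3.0865] v=[-1.5786]
Step 41: x=[3.0166] v=[-1.3981]
Step 42: x=[2.9560] v=[-1.2116]
Step 43: x=[2.9050] v=[-1.0199]
Step 44: x=[2.8638] v=[-0.8239]
Step 45: x=[2.8326] v=[-0.6244]
Step 46: x=[2.8115] v=[-0.4222]
Step 47: x=[2.8006] v=[-0.2182]
Step 48: x=[2.7999] v=[-0.0133]
v[0] did not become non-negative within 48 steps; using fallback time=2.4000

Answer: 2.4000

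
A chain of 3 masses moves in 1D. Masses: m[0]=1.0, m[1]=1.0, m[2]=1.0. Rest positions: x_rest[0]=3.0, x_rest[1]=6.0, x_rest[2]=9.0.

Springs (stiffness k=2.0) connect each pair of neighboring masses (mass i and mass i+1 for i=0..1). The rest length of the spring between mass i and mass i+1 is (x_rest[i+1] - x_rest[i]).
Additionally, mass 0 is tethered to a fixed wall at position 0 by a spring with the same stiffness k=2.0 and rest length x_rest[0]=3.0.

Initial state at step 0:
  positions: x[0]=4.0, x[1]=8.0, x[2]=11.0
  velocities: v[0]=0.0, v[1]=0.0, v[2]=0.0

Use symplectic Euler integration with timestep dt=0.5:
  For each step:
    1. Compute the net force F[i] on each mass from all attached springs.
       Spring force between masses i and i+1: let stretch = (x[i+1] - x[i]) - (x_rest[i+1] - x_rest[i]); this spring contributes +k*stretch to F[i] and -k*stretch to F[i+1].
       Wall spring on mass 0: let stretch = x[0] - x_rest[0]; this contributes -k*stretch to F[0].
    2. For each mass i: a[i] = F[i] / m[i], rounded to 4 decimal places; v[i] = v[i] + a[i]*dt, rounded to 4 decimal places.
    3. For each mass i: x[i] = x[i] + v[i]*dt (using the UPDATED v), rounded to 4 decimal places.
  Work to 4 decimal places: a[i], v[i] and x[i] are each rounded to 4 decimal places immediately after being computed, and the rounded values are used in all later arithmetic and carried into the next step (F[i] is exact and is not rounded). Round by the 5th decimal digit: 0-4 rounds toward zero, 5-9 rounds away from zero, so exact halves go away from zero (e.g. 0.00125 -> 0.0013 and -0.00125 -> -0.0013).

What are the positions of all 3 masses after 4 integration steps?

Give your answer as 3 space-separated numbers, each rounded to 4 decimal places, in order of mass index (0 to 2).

Answer: 2.8750 6.4375 9.3125

Derivation:
Step 0: x=[4.0000 8.0000 11.0000] v=[0.0000 0.0000 0.0000]
Step 1: x=[4.0000 7.5000 11.0000] v=[0.0000 -1.0000 0.0000]
Step 2: x=[3.7500 7.0000 10.7500] v=[-0.5000 -1.0000 -0.5000]
Step 3: x=[3.2500 6.7500 10.1250] v=[-1.0000 -0.5000 -1.2500]
Step 4: x=[2.8750 6.4375 9.3125] v=[-0.7500 -0.6250 -1.6250]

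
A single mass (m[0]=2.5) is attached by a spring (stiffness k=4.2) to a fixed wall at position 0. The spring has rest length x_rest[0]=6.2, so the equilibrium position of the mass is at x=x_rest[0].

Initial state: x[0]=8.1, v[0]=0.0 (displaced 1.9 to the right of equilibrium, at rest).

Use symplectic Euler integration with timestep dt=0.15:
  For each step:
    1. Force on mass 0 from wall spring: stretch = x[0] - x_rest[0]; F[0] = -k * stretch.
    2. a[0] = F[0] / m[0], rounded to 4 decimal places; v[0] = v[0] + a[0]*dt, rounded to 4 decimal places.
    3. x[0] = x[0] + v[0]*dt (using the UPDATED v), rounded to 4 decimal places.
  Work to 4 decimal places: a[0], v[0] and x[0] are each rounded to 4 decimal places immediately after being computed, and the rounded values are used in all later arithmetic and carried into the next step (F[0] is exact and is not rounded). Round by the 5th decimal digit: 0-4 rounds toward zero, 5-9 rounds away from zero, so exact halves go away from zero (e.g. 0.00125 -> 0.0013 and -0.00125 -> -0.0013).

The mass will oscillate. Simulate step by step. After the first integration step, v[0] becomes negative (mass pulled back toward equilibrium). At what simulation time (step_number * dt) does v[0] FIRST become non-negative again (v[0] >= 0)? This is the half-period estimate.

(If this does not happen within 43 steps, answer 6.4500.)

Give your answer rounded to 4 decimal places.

Answer: 2.5500

Derivation:
Step 0: x=[8.1000] v=[0.0000]
Step 1: x=[8.0282] v=[-0.4788]
Step 2: x=[7.8873] v=[-0.9395]
Step 3: x=[7.6826] v=[-1.3647]
Step 4: x=[7.4219] v=[-1.7383]
Step 5: x=[7.1150] v=[-2.0462]
Step 6: x=[6.7735] v=[-2.2768]
Step 7: x=[6.4103] v=[-2.4213]
Step 8: x=[6.0392] v=[-2.4743]
Step 9: x=[5.6741] v=[-2.4338]
Step 10: x=[5.3289] v=[-2.3013]
Step 11: x=[5.0166] v=[-2.0818]
Step 12: x=[4.7491] v=[-1.7836]
Step 13: x=[4.5364] v=[-1.4180]
Step 14: x=[4.3866] v=[-0.9988]
Step 15: x=[4.3053] v=[-0.5418]
Step 16: x=[4.2957] v=[-0.0643]
Step 17: x=[4.3580] v=[0.4156]
First v>=0 after going negative at step 17, time=2.5500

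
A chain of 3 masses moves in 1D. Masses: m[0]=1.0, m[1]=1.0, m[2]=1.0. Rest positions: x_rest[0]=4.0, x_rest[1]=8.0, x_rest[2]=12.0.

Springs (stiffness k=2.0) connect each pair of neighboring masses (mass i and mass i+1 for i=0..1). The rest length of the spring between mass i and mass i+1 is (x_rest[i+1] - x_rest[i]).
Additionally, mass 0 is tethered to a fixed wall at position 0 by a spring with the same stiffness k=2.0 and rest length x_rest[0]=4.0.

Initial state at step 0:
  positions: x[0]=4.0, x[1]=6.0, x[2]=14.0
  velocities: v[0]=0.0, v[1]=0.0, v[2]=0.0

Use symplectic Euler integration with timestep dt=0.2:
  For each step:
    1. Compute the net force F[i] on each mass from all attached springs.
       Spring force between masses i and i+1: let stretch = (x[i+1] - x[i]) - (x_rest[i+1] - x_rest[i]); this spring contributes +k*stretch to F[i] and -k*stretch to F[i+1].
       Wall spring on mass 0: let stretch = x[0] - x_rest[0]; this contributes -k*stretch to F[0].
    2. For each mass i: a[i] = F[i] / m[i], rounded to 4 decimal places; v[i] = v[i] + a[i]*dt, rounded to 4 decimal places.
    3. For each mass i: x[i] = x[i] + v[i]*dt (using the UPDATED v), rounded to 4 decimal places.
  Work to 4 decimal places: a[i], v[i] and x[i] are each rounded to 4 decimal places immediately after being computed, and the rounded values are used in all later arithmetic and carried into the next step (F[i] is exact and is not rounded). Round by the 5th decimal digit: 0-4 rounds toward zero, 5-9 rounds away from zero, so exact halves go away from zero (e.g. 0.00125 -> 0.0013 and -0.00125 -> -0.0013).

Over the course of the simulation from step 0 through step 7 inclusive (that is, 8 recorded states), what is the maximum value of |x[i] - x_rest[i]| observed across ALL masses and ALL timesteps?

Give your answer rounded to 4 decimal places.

Step 0: x=[4.0000 6.0000 14.0000] v=[0.0000 0.0000 0.0000]
Step 1: x=[3.8400 6.4800 13.6800] v=[-0.8000 2.4000 -1.6000]
Step 2: x=[3.5840 7.3248 13.1040] v=[-1.2800 4.2240 -2.8800]
Step 3: x=[3.3405 8.3327 12.3857] v=[-1.2173 5.0394 -3.5917]
Step 4: x=[3.2292 9.2654 11.6631] v=[-0.5566 4.6637 -3.6129]
Step 5: x=[3.3424 9.9071 11.0687] v=[0.5662 3.2083 -2.9720]
Step 6: x=[3.7134 10.1165 10.7014] v=[1.8551 1.0471 -1.8366]
Step 7: x=[4.2996 9.8605 10.6073] v=[2.9310 -1.2802 -0.4706]
Max displacement = 2.1165

Answer: 2.1165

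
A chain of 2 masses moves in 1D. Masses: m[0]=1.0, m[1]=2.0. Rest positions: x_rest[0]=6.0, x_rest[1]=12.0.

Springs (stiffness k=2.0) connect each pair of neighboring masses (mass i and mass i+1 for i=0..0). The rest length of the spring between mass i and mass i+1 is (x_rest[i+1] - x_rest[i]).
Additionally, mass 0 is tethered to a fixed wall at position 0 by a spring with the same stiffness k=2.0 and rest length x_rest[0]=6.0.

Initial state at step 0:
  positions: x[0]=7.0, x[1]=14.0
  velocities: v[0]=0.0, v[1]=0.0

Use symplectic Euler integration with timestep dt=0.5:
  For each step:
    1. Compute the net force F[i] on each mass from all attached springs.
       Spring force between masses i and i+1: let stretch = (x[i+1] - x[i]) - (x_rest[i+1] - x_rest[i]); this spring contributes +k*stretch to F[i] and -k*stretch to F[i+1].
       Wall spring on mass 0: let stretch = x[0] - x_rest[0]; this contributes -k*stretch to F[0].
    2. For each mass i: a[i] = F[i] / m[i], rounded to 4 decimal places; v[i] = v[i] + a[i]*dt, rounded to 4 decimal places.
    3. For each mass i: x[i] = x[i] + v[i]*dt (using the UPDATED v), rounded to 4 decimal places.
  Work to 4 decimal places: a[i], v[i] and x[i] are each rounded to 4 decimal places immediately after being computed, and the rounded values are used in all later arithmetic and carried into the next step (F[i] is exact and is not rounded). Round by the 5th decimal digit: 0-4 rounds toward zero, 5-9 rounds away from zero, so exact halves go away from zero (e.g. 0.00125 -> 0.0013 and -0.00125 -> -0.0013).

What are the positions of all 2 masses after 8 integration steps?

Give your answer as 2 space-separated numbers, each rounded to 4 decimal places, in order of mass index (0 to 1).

Step 0: x=[7.0000 14.0000] v=[0.0000 0.0000]
Step 1: x=[7.0000 13.7500] v=[0.0000 -0.5000]
Step 2: x=[6.8750 13.3125] v=[-0.2500 -0.8750]
Step 3: x=[6.5313 12.7656] v=[-0.6875 -1.0938]
Step 4: x=[6.0391 12.1601] v=[-0.9845 -1.2110]
Step 5: x=[5.5878 11.5244] v=[-0.9026 -1.2715]
Step 6: x=[5.3109 10.9045] v=[-0.5538 -1.2398]
Step 7: x=[5.1754 10.3862] v=[-0.2711 -1.0366]
Step 8: x=[5.0576 10.0652] v=[-0.2357 -0.6420]

Answer: 5.0576 10.0652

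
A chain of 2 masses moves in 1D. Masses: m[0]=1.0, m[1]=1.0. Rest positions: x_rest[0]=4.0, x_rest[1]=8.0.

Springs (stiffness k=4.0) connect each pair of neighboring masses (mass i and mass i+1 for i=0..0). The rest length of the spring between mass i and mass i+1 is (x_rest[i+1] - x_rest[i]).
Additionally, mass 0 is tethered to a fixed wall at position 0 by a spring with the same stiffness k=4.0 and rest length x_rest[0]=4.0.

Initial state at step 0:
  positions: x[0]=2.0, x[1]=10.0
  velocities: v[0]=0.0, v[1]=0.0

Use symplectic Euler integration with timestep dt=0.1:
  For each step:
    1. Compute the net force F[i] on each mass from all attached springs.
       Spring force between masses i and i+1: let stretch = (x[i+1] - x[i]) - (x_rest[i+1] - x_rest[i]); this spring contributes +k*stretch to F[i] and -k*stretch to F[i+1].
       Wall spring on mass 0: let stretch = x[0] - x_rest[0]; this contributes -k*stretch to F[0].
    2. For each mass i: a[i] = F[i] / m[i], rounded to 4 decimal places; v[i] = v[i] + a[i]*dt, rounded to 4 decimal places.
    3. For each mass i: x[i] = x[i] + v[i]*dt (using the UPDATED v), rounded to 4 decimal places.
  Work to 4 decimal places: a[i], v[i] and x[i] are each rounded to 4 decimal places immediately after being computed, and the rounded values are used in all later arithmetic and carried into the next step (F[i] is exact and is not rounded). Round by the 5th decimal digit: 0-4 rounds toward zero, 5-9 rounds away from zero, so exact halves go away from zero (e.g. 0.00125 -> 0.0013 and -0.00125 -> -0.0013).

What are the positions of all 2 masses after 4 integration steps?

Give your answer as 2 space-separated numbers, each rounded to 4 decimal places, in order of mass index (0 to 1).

Answer: 4.0346 8.6285

Derivation:
Step 0: x=[2.0000 10.0000] v=[0.0000 0.0000]
Step 1: x=[2.2400 9.8400] v=[2.4000 -1.6000]
Step 2: x=[2.6944 9.5360] v=[4.5440 -3.0400]
Step 3: x=[3.3147 9.1183] v=[6.2029 -4.1766]
Step 4: x=[4.0346 8.6285] v=[7.1985 -4.8980]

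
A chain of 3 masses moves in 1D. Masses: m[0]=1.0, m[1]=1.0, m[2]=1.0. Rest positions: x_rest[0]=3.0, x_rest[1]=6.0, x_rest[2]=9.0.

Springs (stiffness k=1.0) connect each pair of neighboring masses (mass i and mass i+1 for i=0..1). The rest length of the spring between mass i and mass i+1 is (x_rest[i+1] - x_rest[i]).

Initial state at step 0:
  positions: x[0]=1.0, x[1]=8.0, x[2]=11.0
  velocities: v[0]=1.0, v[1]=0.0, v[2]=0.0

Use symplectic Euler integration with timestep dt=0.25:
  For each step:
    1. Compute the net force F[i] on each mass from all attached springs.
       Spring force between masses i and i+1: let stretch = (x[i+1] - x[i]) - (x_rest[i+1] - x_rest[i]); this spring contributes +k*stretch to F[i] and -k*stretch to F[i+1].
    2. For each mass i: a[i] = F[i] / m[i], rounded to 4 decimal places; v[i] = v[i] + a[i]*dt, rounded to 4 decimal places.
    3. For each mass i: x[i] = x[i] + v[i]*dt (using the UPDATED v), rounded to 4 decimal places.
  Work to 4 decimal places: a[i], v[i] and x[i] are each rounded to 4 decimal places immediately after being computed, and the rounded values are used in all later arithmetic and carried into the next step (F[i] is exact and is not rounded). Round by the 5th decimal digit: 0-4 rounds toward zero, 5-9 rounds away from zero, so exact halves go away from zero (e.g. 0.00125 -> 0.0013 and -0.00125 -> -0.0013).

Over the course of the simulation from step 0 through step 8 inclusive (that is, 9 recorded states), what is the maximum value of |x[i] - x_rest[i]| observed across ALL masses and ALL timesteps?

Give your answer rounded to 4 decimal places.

Step 0: x=[1.0000 8.0000 11.0000] v=[1.0000 0.0000 0.0000]
Step 1: x=[1.5000 7.7500 11.0000] v=[2.0000 -1.0000 0.0000]
Step 2: x=[2.2031 7.3125 10.9844] v=[2.8125 -1.7500 -0.0625]
Step 3: x=[3.0381 6.7852 10.9268] v=[3.3399 -2.1094 -0.2305]
Step 4: x=[3.9198 6.2825 10.7978] v=[3.5267 -2.0108 -0.5159]
Step 5: x=[4.7617 5.9143 10.5741] v=[3.3674 -1.4727 -0.8947]
Step 6: x=[5.4881 5.7653 10.2467] v=[2.9056 -0.5959 -1.3097]
Step 7: x=[6.0443 5.8791 9.8267] v=[2.2249 0.4552 -1.6801]
Step 8: x=[6.4027 6.2500 9.3475] v=[1.4336 1.4834 -1.9170]
Max displacement = 3.4027

Answer: 3.4027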